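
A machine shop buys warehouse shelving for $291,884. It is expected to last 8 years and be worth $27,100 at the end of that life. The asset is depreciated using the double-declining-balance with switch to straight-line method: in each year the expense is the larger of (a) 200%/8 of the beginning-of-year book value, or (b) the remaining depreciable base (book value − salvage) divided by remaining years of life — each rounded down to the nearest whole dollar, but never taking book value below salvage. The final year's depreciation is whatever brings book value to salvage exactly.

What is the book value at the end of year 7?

$38,964

Depreciable base = $291,884 − $27,100 = $264,784.
Year 1: DB = ⌊$291,884 × 200%/8⌋ = $72,971; SL = ⌊$264,784/8⌋ = $33,098 → take DB $72,971. Book value $218,913.
Year 2: DB = ⌊$218,913 × 200%/8⌋ = $54,728; SL = ⌊$191,813/7⌋ = $27,401 → take DB $54,728. Book value $164,185.
Year 3: DB = ⌊$164,185 × 200%/8⌋ = $41,046; SL = ⌊$137,085/6⌋ = $22,847 → take DB $41,046. Book value $123,139.
Year 4: DB = ⌊$123,139 × 200%/8⌋ = $30,784; SL = ⌊$96,039/5⌋ = $19,207 → take DB $30,784. Book value $92,355.
Year 5: DB = ⌊$92,355 × 200%/8⌋ = $23,088; SL = ⌊$65,255/4⌋ = $16,313 → take DB $23,088. Book value $69,267.
Year 6: DB = ⌊$69,267 × 200%/8⌋ = $17,316; SL = ⌊$42,167/3⌋ = $14,055 → take DB $17,316. Book value $51,951.
Year 7: DB = ⌊$51,951 × 200%/8⌋ = $12,987; SL = ⌊$24,851/2⌋ = $12,425 → take DB $12,987. Book value $38,964.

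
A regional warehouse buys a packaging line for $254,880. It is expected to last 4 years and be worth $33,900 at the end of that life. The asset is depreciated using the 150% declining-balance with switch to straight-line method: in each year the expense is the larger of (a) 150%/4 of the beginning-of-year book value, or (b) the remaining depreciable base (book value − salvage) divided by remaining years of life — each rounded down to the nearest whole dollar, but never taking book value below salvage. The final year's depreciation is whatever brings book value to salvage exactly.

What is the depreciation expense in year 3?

Depreciable base = $254,880 − $33,900 = $220,980.
Year 1: DB = ⌊$254,880 × 150%/4⌋ = $95,580; SL = ⌊$220,980/4⌋ = $55,245 → take DB $95,580. Book value $159,300.
Year 2: DB = ⌊$159,300 × 150%/4⌋ = $59,737; SL = ⌊$125,400/3⌋ = $41,800 → take DB $59,737. Book value $99,563.
Year 3: DB = ⌊$99,563 × 150%/4⌋ = $37,336; SL = ⌊$65,663/2⌋ = $32,831 → take DB $37,336. Book value $62,227.

$37,336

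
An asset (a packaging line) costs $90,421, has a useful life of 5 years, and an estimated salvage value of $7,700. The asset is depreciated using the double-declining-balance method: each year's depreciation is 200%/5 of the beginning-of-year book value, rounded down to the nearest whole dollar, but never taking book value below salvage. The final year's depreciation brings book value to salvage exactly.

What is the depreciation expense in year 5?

Depreciable base = $90,421 − $7,700 = $82,721.
Year 1: ⌊$90,421 × 200%/5⌋ = $36,168. Book value $54,253.
Year 2: ⌊$54,253 × 200%/5⌋ = $21,701. Book value $32,552.
Year 3: ⌊$32,552 × 200%/5⌋ = $13,020. Book value $19,532.
Year 4: ⌊$19,532 × 200%/5⌋ = $7,812. Book value $11,720.
Year 5 (final): $11,720 − $7,700 = $4,020. Book value $7,700.

$4,020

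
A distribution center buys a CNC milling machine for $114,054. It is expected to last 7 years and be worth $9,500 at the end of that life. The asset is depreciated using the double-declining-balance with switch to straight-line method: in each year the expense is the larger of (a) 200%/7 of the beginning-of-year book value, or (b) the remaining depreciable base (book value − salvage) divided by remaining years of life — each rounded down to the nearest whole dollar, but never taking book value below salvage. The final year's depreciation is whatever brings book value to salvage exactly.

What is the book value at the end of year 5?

$21,208

Depreciable base = $114,054 − $9,500 = $104,554.
Year 1: DB = ⌊$114,054 × 200%/7⌋ = $32,586; SL = ⌊$104,554/7⌋ = $14,936 → take DB $32,586. Book value $81,468.
Year 2: DB = ⌊$81,468 × 200%/7⌋ = $23,276; SL = ⌊$71,968/6⌋ = $11,994 → take DB $23,276. Book value $58,192.
Year 3: DB = ⌊$58,192 × 200%/7⌋ = $16,626; SL = ⌊$48,692/5⌋ = $9,738 → take DB $16,626. Book value $41,566.
Year 4: DB = ⌊$41,566 × 200%/7⌋ = $11,876; SL = ⌊$32,066/4⌋ = $8,016 → take DB $11,876. Book value $29,690.
Year 5: DB = ⌊$29,690 × 200%/7⌋ = $8,482; SL = ⌊$20,190/3⌋ = $6,730 → take DB $8,482. Book value $21,208.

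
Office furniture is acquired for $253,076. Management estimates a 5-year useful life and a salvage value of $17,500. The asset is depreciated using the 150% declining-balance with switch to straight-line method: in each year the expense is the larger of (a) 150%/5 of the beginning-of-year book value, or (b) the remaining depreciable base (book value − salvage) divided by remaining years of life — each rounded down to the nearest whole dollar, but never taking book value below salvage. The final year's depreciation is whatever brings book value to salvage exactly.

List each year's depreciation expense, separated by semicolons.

$75,922; $53,146; $37,202; $34,653; $34,653

Depreciable base = $253,076 − $17,500 = $235,576.
Year 1: DB = ⌊$253,076 × 150%/5⌋ = $75,922; SL = ⌊$235,576/5⌋ = $47,115 → take DB $75,922. Book value $177,154.
Year 2: DB = ⌊$177,154 × 150%/5⌋ = $53,146; SL = ⌊$159,654/4⌋ = $39,913 → take DB $53,146. Book value $124,008.
Year 3: DB = ⌊$124,008 × 150%/5⌋ = $37,202; SL = ⌊$106,508/3⌋ = $35,502 → take DB $37,202. Book value $86,806.
Year 4: DB = ⌊$86,806 × 150%/5⌋ = $26,041; SL = ⌊$69,306/2⌋ = $34,653 → take SL $34,653. Book value $52,153.
Year 5 (final): $52,153 − $17,500 = $34,653. Book value $17,500.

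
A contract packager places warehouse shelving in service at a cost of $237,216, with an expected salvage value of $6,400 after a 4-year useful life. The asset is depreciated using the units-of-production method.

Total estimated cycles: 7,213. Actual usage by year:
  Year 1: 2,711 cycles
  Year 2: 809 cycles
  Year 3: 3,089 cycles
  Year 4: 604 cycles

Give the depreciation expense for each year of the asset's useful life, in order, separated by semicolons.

Depreciable base = $237,216 − $6,400 = $230,816.
Rate = $230,816 / 7,213 cycles = $32 per cycle.
Year 1: 2,711 × $32 = $86,752. Book value $150,464.
Year 2: 809 × $32 = $25,888. Book value $124,576.
Year 3: 3,089 × $32 = $98,848. Book value $25,728.
Year 4: 604 × $32 = $19,328. Book value $6,400.

$86,752; $25,888; $98,848; $19,328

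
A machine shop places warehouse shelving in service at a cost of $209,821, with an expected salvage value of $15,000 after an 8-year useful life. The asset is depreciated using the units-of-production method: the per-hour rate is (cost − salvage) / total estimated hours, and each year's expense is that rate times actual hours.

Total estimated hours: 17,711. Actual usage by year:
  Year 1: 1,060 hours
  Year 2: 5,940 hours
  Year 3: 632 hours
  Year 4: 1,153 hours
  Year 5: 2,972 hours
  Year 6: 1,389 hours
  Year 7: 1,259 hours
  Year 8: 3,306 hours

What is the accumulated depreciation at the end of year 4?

Depreciable base = $209,821 − $15,000 = $194,821.
Rate = $194,821 / 17,711 hours = $11 per hour.
Year 1: 1,060 × $11 = $11,660. Book value $198,161.
Year 2: 5,940 × $11 = $65,340. Book value $132,821.
Year 3: 632 × $11 = $6,952. Book value $125,869.
Year 4: 1,153 × $11 = $12,683. Book value $113,186.
Accumulated through year 4 = $209,821 − $113,186 = $96,635.

$96,635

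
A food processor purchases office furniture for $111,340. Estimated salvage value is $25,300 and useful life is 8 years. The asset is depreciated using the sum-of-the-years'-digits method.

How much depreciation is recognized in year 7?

Depreciable base = $111,340 − $25,300 = $86,040.
Sum of the years' digits = 8+7+6+5+4+3+2+1 = 36.
Year 1: $86,040 × 8/36 = $19,120. Book value $92,220.
Year 2: $86,040 × 7/36 = $16,730. Book value $75,490.
Year 3: $86,040 × 6/36 = $14,340. Book value $61,150.
Year 4: $86,040 × 5/36 = $11,950. Book value $49,200.
Year 5: $86,040 × 4/36 = $9,560. Book value $39,640.
Year 6: $86,040 × 3/36 = $7,170. Book value $32,470.
Year 7: $86,040 × 2/36 = $4,780. Book value $27,690.

$4,780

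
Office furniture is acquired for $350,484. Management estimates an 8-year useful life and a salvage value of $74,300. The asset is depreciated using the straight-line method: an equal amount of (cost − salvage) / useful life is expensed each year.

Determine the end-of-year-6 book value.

$143,346

Depreciable base = $350,484 − $74,300 = $276,184.
Annual expense = $276,184 / 8 = $34,523.
End of year 1: book value $315,961.
End of year 2: book value $281,438.
End of year 3: book value $246,915.
End of year 4: book value $212,392.
End of year 5: book value $177,869.
End of year 6: book value $143,346.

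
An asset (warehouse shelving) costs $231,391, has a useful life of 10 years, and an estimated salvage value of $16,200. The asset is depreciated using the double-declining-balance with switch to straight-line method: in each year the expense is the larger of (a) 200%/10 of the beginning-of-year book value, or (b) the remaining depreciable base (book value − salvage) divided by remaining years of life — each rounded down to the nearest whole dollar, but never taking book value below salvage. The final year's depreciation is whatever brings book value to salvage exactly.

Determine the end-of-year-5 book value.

Depreciable base = $231,391 − $16,200 = $215,191.
Year 1: DB = ⌊$231,391 × 200%/10⌋ = $46,278; SL = ⌊$215,191/10⌋ = $21,519 → take DB $46,278. Book value $185,113.
Year 2: DB = ⌊$185,113 × 200%/10⌋ = $37,022; SL = ⌊$168,913/9⌋ = $18,768 → take DB $37,022. Book value $148,091.
Year 3: DB = ⌊$148,091 × 200%/10⌋ = $29,618; SL = ⌊$131,891/8⌋ = $16,486 → take DB $29,618. Book value $118,473.
Year 4: DB = ⌊$118,473 × 200%/10⌋ = $23,694; SL = ⌊$102,273/7⌋ = $14,610 → take DB $23,694. Book value $94,779.
Year 5: DB = ⌊$94,779 × 200%/10⌋ = $18,955; SL = ⌊$78,579/6⌋ = $13,096 → take DB $18,955. Book value $75,824.

$75,824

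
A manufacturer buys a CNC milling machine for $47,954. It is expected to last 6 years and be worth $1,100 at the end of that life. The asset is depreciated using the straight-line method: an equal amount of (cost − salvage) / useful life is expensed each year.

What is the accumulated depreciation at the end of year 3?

$23,427

Depreciable base = $47,954 − $1,100 = $46,854.
Annual expense = $46,854 / 6 = $7,809.
End of year 1: book value $40,145.
End of year 2: book value $32,336.
End of year 3: book value $24,527.
Accumulated through year 3 = $47,954 − $24,527 = $23,427.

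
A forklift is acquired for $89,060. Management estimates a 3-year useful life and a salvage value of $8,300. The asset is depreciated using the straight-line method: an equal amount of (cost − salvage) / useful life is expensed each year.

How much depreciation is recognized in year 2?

Depreciable base = $89,060 − $8,300 = $80,760.
Annual expense = $80,760 / 3 = $26,920.

$26,920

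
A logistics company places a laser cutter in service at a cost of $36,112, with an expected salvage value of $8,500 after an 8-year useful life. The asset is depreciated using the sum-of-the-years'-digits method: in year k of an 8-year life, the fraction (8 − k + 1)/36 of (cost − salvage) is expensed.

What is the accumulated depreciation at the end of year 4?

Depreciable base = $36,112 − $8,500 = $27,612.
Sum of the years' digits = 8+7+6+5+4+3+2+1 = 36.
Year 1: $27,612 × 8/36 = $6,136. Book value $29,976.
Year 2: $27,612 × 7/36 = $5,369. Book value $24,607.
Year 3: $27,612 × 6/36 = $4,602. Book value $20,005.
Year 4: $27,612 × 5/36 = $3,835. Book value $16,170.
Accumulated through year 4 = $36,112 − $16,170 = $19,942.

$19,942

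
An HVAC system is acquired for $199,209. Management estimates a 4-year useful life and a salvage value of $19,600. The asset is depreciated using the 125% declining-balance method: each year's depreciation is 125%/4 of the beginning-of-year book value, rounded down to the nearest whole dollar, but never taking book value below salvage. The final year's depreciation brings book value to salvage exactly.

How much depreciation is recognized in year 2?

Depreciable base = $199,209 − $19,600 = $179,609.
Year 1: ⌊$199,209 × 125%/4⌋ = $62,252. Book value $136,957.
Year 2: ⌊$136,957 × 125%/4⌋ = $42,799. Book value $94,158.

$42,799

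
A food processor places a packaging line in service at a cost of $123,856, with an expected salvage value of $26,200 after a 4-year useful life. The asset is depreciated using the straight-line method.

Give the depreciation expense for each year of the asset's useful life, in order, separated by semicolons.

$24,414; $24,414; $24,414; $24,414

Depreciable base = $123,856 − $26,200 = $97,656.
Annual expense = $97,656 / 4 = $24,414.
End of year 1: book value $99,442.
End of year 2: book value $75,028.
End of year 3: book value $50,614.
End of year 4: book value $26,200.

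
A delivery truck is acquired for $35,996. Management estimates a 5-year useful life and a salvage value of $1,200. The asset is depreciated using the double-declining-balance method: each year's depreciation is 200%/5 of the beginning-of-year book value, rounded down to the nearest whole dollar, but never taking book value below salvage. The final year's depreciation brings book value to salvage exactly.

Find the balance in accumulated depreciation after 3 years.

Depreciable base = $35,996 − $1,200 = $34,796.
Year 1: ⌊$35,996 × 200%/5⌋ = $14,398. Book value $21,598.
Year 2: ⌊$21,598 × 200%/5⌋ = $8,639. Book value $12,959.
Year 3: ⌊$12,959 × 200%/5⌋ = $5,183. Book value $7,776.
Accumulated through year 3 = $35,996 − $7,776 = $28,220.

$28,220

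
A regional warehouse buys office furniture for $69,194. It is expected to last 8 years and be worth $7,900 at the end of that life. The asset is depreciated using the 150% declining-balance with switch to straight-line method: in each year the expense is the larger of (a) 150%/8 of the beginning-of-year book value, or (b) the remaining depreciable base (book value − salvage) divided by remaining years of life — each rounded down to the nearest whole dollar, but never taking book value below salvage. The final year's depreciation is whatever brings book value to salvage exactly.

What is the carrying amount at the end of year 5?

Depreciable base = $69,194 − $7,900 = $61,294.
Year 1: DB = ⌊$69,194 × 150%/8⌋ = $12,973; SL = ⌊$61,294/8⌋ = $7,661 → take DB $12,973. Book value $56,221.
Year 2: DB = ⌊$56,221 × 150%/8⌋ = $10,541; SL = ⌊$48,321/7⌋ = $6,903 → take DB $10,541. Book value $45,680.
Year 3: DB = ⌊$45,680 × 150%/8⌋ = $8,565; SL = ⌊$37,780/6⌋ = $6,296 → take DB $8,565. Book value $37,115.
Year 4: DB = ⌊$37,115 × 150%/8⌋ = $6,959; SL = ⌊$29,215/5⌋ = $5,843 → take DB $6,959. Book value $30,156.
Year 5: DB = ⌊$30,156 × 150%/8⌋ = $5,654; SL = ⌊$22,256/4⌋ = $5,564 → take DB $5,654. Book value $24,502.

$24,502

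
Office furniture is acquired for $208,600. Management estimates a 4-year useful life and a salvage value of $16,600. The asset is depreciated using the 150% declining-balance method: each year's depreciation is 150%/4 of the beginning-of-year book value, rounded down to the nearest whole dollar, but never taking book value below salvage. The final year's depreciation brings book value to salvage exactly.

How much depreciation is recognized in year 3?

Depreciable base = $208,600 − $16,600 = $192,000.
Year 1: ⌊$208,600 × 150%/4⌋ = $78,225. Book value $130,375.
Year 2: ⌊$130,375 × 150%/4⌋ = $48,890. Book value $81,485.
Year 3: ⌊$81,485 × 150%/4⌋ = $30,556. Book value $50,929.

$30,556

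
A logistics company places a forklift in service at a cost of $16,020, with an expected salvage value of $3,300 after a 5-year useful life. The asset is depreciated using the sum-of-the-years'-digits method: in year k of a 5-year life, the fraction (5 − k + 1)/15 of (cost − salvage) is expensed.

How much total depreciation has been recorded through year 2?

$7,632

Depreciable base = $16,020 − $3,300 = $12,720.
Sum of the years' digits = 5+4+3+2+1 = 15.
Year 1: $12,720 × 5/15 = $4,240. Book value $11,780.
Year 2: $12,720 × 4/15 = $3,392. Book value $8,388.
Accumulated through year 2 = $16,020 − $8,388 = $7,632.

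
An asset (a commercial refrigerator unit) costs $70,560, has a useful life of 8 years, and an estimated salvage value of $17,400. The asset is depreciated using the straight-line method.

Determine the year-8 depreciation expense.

$6,645

Depreciable base = $70,560 − $17,400 = $53,160.
Annual expense = $53,160 / 8 = $6,645.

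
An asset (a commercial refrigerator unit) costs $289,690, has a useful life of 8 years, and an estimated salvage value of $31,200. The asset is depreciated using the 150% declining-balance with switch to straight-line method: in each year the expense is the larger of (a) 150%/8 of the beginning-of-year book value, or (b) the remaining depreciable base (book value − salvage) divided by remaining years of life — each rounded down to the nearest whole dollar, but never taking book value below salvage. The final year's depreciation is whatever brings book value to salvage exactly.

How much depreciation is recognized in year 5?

Depreciable base = $289,690 − $31,200 = $258,490.
Year 1: DB = ⌊$289,690 × 150%/8⌋ = $54,316; SL = ⌊$258,490/8⌋ = $32,311 → take DB $54,316. Book value $235,374.
Year 2: DB = ⌊$235,374 × 150%/8⌋ = $44,132; SL = ⌊$204,174/7⌋ = $29,167 → take DB $44,132. Book value $191,242.
Year 3: DB = ⌊$191,242 × 150%/8⌋ = $35,857; SL = ⌊$160,042/6⌋ = $26,673 → take DB $35,857. Book value $155,385.
Year 4: DB = ⌊$155,385 × 150%/8⌋ = $29,134; SL = ⌊$124,185/5⌋ = $24,837 → take DB $29,134. Book value $126,251.
Year 5: DB = ⌊$126,251 × 150%/8⌋ = $23,672; SL = ⌊$95,051/4⌋ = $23,762 → take SL $23,762. Book value $102,489.

$23,762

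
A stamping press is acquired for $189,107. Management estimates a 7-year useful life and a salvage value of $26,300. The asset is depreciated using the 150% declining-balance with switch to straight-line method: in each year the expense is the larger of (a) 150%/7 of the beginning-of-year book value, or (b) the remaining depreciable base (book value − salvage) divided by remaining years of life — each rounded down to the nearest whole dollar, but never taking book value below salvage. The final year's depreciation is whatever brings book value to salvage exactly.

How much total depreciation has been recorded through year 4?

$117,034

Depreciable base = $189,107 − $26,300 = $162,807.
Year 1: DB = ⌊$189,107 × 150%/7⌋ = $40,522; SL = ⌊$162,807/7⌋ = $23,258 → take DB $40,522. Book value $148,585.
Year 2: DB = ⌊$148,585 × 150%/7⌋ = $31,839; SL = ⌊$122,285/6⌋ = $20,380 → take DB $31,839. Book value $116,746.
Year 3: DB = ⌊$116,746 × 150%/7⌋ = $25,017; SL = ⌊$90,446/5⌋ = $18,089 → take DB $25,017. Book value $91,729.
Year 4: DB = ⌊$91,729 × 150%/7⌋ = $19,656; SL = ⌊$65,429/4⌋ = $16,357 → take DB $19,656. Book value $72,073.
Accumulated through year 4 = $189,107 − $72,073 = $117,034.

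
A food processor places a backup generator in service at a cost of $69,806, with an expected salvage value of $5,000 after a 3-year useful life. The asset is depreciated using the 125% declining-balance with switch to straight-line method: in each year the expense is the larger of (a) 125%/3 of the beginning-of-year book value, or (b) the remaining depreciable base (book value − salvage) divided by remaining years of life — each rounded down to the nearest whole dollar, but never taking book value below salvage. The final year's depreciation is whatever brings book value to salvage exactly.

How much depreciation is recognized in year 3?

Depreciable base = $69,806 − $5,000 = $64,806.
Year 1: DB = ⌊$69,806 × 125%/3⌋ = $29,085; SL = ⌊$64,806/3⌋ = $21,602 → take DB $29,085. Book value $40,721.
Year 2: DB = ⌊$40,721 × 125%/3⌋ = $16,967; SL = ⌊$35,721/2⌋ = $17,860 → take SL $17,860. Book value $22,861.
Year 3 (final): $22,861 − $5,000 = $17,861. Book value $5,000.

$17,861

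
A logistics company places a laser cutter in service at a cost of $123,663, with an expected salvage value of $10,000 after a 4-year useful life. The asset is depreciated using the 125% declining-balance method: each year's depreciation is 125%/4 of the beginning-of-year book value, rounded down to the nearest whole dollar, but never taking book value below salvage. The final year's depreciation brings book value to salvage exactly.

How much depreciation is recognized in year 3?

$18,265

Depreciable base = $123,663 − $10,000 = $113,663.
Year 1: ⌊$123,663 × 125%/4⌋ = $38,644. Book value $85,019.
Year 2: ⌊$85,019 × 125%/4⌋ = $26,568. Book value $58,451.
Year 3: ⌊$58,451 × 125%/4⌋ = $18,265. Book value $40,186.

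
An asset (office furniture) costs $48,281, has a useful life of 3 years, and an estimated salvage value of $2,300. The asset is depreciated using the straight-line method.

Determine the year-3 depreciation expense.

$15,327

Depreciable base = $48,281 − $2,300 = $45,981.
Annual expense = $45,981 / 3 = $15,327.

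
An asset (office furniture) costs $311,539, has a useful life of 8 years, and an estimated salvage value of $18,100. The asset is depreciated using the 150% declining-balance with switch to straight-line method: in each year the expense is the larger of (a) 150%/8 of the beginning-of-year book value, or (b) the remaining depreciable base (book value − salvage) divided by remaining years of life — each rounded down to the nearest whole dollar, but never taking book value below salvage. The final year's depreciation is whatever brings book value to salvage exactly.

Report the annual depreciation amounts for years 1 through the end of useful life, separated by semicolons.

Depreciable base = $311,539 − $18,100 = $293,439.
Year 1: DB = ⌊$311,539 × 150%/8⌋ = $58,413; SL = ⌊$293,439/8⌋ = $36,679 → take DB $58,413. Book value $253,126.
Year 2: DB = ⌊$253,126 × 150%/8⌋ = $47,461; SL = ⌊$235,026/7⌋ = $33,575 → take DB $47,461. Book value $205,665.
Year 3: DB = ⌊$205,665 × 150%/8⌋ = $38,562; SL = ⌊$187,565/6⌋ = $31,260 → take DB $38,562. Book value $167,103.
Year 4: DB = ⌊$167,103 × 150%/8⌋ = $31,331; SL = ⌊$149,003/5⌋ = $29,800 → take DB $31,331. Book value $135,772.
Year 5: DB = ⌊$135,772 × 150%/8⌋ = $25,457; SL = ⌊$117,672/4⌋ = $29,418 → take SL $29,418. Book value $106,354.
Year 6: DB = ⌊$106,354 × 150%/8⌋ = $19,941; SL = ⌊$88,254/3⌋ = $29,418 → take SL $29,418. Book value $76,936.
Year 7: DB = ⌊$76,936 × 150%/8⌋ = $14,425; SL = ⌊$58,836/2⌋ = $29,418 → take SL $29,418. Book value $47,518.
Year 8 (final): $47,518 − $18,100 = $29,418. Book value $18,100.

$58,413; $47,461; $38,562; $31,331; $29,418; $29,418; $29,418; $29,418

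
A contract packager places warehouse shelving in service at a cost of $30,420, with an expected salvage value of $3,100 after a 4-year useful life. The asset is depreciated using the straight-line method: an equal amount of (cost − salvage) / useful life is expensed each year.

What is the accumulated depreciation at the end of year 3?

Depreciable base = $30,420 − $3,100 = $27,320.
Annual expense = $27,320 / 4 = $6,830.
End of year 1: book value $23,590.
End of year 2: book value $16,760.
End of year 3: book value $9,930.
Accumulated through year 3 = $30,420 − $9,930 = $20,490.

$20,490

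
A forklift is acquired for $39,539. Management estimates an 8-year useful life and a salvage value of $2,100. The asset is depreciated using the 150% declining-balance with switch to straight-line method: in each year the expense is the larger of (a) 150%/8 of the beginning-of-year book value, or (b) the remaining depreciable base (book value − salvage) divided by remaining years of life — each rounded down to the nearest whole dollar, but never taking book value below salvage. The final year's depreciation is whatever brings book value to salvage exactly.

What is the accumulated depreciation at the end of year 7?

Depreciable base = $39,539 − $2,100 = $37,439.
Year 1: DB = ⌊$39,539 × 150%/8⌋ = $7,413; SL = ⌊$37,439/8⌋ = $4,679 → take DB $7,413. Book value $32,126.
Year 2: DB = ⌊$32,126 × 150%/8⌋ = $6,023; SL = ⌊$30,026/7⌋ = $4,289 → take DB $6,023. Book value $26,103.
Year 3: DB = ⌊$26,103 × 150%/8⌋ = $4,894; SL = ⌊$24,003/6⌋ = $4,000 → take DB $4,894. Book value $21,209.
Year 4: DB = ⌊$21,209 × 150%/8⌋ = $3,976; SL = ⌊$19,109/5⌋ = $3,821 → take DB $3,976. Book value $17,233.
Year 5: DB = ⌊$17,233 × 150%/8⌋ = $3,231; SL = ⌊$15,133/4⌋ = $3,783 → take SL $3,783. Book value $13,450.
Year 6: DB = ⌊$13,450 × 150%/8⌋ = $2,521; SL = ⌊$11,350/3⌋ = $3,783 → take SL $3,783. Book value $9,667.
Year 7: DB = ⌊$9,667 × 150%/8⌋ = $1,812; SL = ⌊$7,567/2⌋ = $3,783 → take SL $3,783. Book value $5,884.
Accumulated through year 7 = $39,539 − $5,884 = $33,655.

$33,655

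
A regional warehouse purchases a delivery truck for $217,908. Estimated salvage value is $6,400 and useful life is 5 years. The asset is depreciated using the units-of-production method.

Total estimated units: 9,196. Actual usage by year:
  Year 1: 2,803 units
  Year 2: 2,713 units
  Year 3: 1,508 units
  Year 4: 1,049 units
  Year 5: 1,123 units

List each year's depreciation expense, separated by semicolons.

$64,469; $62,399; $34,684; $24,127; $25,829

Depreciable base = $217,908 − $6,400 = $211,508.
Rate = $211,508 / 9,196 units = $23 per unit.
Year 1: 2,803 × $23 = $64,469. Book value $153,439.
Year 2: 2,713 × $23 = $62,399. Book value $91,040.
Year 3: 1,508 × $23 = $34,684. Book value $56,356.
Year 4: 1,049 × $23 = $24,127. Book value $32,229.
Year 5: 1,123 × $23 = $25,829. Book value $6,400.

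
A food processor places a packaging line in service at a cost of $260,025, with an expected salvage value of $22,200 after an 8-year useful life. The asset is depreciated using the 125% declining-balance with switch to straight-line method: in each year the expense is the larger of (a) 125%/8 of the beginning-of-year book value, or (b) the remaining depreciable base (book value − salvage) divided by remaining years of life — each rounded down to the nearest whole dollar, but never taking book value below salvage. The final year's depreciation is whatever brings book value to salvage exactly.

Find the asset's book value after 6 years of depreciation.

$75,798

Depreciable base = $260,025 − $22,200 = $237,825.
Year 1: DB = ⌊$260,025 × 125%/8⌋ = $40,628; SL = ⌊$237,825/8⌋ = $29,728 → take DB $40,628. Book value $219,397.
Year 2: DB = ⌊$219,397 × 125%/8⌋ = $34,280; SL = ⌊$197,197/7⌋ = $28,171 → take DB $34,280. Book value $185,117.
Year 3: DB = ⌊$185,117 × 125%/8⌋ = $28,924; SL = ⌊$162,917/6⌋ = $27,152 → take DB $28,924. Book value $156,193.
Year 4: DB = ⌊$156,193 × 125%/8⌋ = $24,405; SL = ⌊$133,993/5⌋ = $26,798 → take SL $26,798. Book value $129,395.
Year 5: DB = ⌊$129,395 × 125%/8⌋ = $20,217; SL = ⌊$107,195/4⌋ = $26,798 → take SL $26,798. Book value $102,597.
Year 6: DB = ⌊$102,597 × 125%/8⌋ = $16,030; SL = ⌊$80,397/3⌋ = $26,799 → take SL $26,799. Book value $75,798.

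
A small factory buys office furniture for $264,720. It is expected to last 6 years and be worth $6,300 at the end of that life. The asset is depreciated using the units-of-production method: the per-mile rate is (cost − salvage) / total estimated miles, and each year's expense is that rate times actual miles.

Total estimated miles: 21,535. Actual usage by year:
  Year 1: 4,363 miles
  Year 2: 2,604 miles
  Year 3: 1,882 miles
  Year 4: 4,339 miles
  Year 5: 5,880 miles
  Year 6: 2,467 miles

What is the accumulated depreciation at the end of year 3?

$106,188

Depreciable base = $264,720 − $6,300 = $258,420.
Rate = $258,420 / 21,535 miles = $12 per mile.
Year 1: 4,363 × $12 = $52,356. Book value $212,364.
Year 2: 2,604 × $12 = $31,248. Book value $181,116.
Year 3: 1,882 × $12 = $22,584. Book value $158,532.
Accumulated through year 3 = $264,720 − $158,532 = $106,188.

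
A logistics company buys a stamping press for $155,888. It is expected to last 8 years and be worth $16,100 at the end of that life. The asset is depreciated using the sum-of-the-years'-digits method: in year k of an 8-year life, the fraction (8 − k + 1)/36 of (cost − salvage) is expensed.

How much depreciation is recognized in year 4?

Depreciable base = $155,888 − $16,100 = $139,788.
Sum of the years' digits = 8+7+6+5+4+3+2+1 = 36.
Year 1: $139,788 × 8/36 = $31,064. Book value $124,824.
Year 2: $139,788 × 7/36 = $27,181. Book value $97,643.
Year 3: $139,788 × 6/36 = $23,298. Book value $74,345.
Year 4: $139,788 × 5/36 = $19,415. Book value $54,930.

$19,415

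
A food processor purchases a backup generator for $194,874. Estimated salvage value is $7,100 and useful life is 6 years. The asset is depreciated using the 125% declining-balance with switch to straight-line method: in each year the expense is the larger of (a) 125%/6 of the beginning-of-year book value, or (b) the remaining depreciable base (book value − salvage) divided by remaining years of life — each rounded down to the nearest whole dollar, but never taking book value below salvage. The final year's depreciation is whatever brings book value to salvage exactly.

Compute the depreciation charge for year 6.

$28,759

Depreciable base = $194,874 − $7,100 = $187,774.
Year 1: DB = ⌊$194,874 × 125%/6⌋ = $40,598; SL = ⌊$187,774/6⌋ = $31,295 → take DB $40,598. Book value $154,276.
Year 2: DB = ⌊$154,276 × 125%/6⌋ = $32,140; SL = ⌊$147,176/5⌋ = $29,435 → take DB $32,140. Book value $122,136.
Year 3: DB = ⌊$122,136 × 125%/6⌋ = $25,445; SL = ⌊$115,036/4⌋ = $28,759 → take SL $28,759. Book value $93,377.
Year 4: DB = ⌊$93,377 × 125%/6⌋ = $19,453; SL = ⌊$86,277/3⌋ = $28,759 → take SL $28,759. Book value $64,618.
Year 5: DB = ⌊$64,618 × 125%/6⌋ = $13,462; SL = ⌊$57,518/2⌋ = $28,759 → take SL $28,759. Book value $35,859.
Year 6 (final): $35,859 − $7,100 = $28,759. Book value $7,100.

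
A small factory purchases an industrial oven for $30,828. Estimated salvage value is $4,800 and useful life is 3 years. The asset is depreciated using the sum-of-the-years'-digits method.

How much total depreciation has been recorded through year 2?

$21,690

Depreciable base = $30,828 − $4,800 = $26,028.
Sum of the years' digits = 3+2+1 = 6.
Year 1: $26,028 × 3/6 = $13,014. Book value $17,814.
Year 2: $26,028 × 2/6 = $8,676. Book value $9,138.
Accumulated through year 2 = $30,828 − $9,138 = $21,690.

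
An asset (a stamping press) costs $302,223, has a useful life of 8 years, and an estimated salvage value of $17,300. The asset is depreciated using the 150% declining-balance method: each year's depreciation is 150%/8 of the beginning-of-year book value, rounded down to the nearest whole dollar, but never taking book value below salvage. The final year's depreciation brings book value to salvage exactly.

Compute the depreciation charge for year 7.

Depreciable base = $302,223 − $17,300 = $284,923.
Year 1: ⌊$302,223 × 150%/8⌋ = $56,666. Book value $245,557.
Year 2: ⌊$245,557 × 150%/8⌋ = $46,041. Book value $199,516.
Year 3: ⌊$199,516 × 150%/8⌋ = $37,409. Book value $162,107.
Year 4: ⌊$162,107 × 150%/8⌋ = $30,395. Book value $131,712.
Year 5: ⌊$131,712 × 150%/8⌋ = $24,696. Book value $107,016.
Year 6: ⌊$107,016 × 150%/8⌋ = $20,065. Book value $86,951.
Year 7: ⌊$86,951 × 150%/8⌋ = $16,303. Book value $70,648.

$16,303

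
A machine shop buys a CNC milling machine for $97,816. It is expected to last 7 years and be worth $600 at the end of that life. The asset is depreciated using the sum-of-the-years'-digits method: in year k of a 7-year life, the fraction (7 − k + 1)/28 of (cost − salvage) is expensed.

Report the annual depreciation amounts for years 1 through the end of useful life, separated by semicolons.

$24,304; $20,832; $17,360; $13,888; $10,416; $6,944; $3,472

Depreciable base = $97,816 − $600 = $97,216.
Sum of the years' digits = 7+6+5+4+3+2+1 = 28.
Year 1: $97,216 × 7/28 = $24,304. Book value $73,512.
Year 2: $97,216 × 6/28 = $20,832. Book value $52,680.
Year 3: $97,216 × 5/28 = $17,360. Book value $35,320.
Year 4: $97,216 × 4/28 = $13,888. Book value $21,432.
Year 5: $97,216 × 3/28 = $10,416. Book value $11,016.
Year 6: $97,216 × 2/28 = $6,944. Book value $4,072.
Year 7: $97,216 × 1/28 = $3,472. Book value $600.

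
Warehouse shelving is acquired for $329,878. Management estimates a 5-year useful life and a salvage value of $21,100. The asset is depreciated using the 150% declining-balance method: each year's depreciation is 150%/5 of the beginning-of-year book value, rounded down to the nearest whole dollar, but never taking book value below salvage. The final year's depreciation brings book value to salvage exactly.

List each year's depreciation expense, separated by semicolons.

Depreciable base = $329,878 − $21,100 = $308,778.
Year 1: ⌊$329,878 × 150%/5⌋ = $98,963. Book value $230,915.
Year 2: ⌊$230,915 × 150%/5⌋ = $69,274. Book value $161,641.
Year 3: ⌊$161,641 × 150%/5⌋ = $48,492. Book value $113,149.
Year 4: ⌊$113,149 × 150%/5⌋ = $33,944. Book value $79,205.
Year 5 (final): $79,205 − $21,100 = $58,105. Book value $21,100.

$98,963; $69,274; $48,492; $33,944; $58,105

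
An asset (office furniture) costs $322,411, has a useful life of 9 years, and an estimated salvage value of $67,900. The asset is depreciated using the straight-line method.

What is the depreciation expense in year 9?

Depreciable base = $322,411 − $67,900 = $254,511.
Annual expense = $254,511 / 9 = $28,279.

$28,279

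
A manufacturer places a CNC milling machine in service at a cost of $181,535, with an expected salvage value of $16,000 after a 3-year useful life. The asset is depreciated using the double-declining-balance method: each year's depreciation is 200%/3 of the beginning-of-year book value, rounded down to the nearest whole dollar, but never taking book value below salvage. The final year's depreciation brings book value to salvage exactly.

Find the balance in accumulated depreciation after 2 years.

Depreciable base = $181,535 − $16,000 = $165,535.
Year 1: ⌊$181,535 × 200%/3⌋ = $121,023. Book value $60,512.
Year 2: ⌊$60,512 × 200%/3⌋ = $40,341. Book value $20,171.
Accumulated through year 2 = $181,535 − $20,171 = $161,364.

$161,364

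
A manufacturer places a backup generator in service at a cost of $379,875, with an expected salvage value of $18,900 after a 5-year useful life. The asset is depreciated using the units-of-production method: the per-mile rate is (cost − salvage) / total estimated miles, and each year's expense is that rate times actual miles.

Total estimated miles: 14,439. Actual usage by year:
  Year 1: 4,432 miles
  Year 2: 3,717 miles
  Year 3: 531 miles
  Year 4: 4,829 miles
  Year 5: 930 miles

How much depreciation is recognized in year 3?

Depreciable base = $379,875 − $18,900 = $360,975.
Rate = $360,975 / 14,439 miles = $25 per mile.
Year 1: 4,432 × $25 = $110,800. Book value $269,075.
Year 2: 3,717 × $25 = $92,925. Book value $176,150.
Year 3: 531 × $25 = $13,275. Book value $162,875.

$13,275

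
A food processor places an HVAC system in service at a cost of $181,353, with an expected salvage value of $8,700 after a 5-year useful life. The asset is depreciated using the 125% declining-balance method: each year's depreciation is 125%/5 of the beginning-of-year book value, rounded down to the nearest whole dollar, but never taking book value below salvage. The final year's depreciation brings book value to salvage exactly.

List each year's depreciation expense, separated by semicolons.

Depreciable base = $181,353 − $8,700 = $172,653.
Year 1: ⌊$181,353 × 125%/5⌋ = $45,338. Book value $136,015.
Year 2: ⌊$136,015 × 125%/5⌋ = $34,003. Book value $102,012.
Year 3: ⌊$102,012 × 125%/5⌋ = $25,503. Book value $76,509.
Year 4: ⌊$76,509 × 125%/5⌋ = $19,127. Book value $57,382.
Year 5 (final): $57,382 − $8,700 = $48,682. Book value $8,700.

$45,338; $34,003; $25,503; $19,127; $48,682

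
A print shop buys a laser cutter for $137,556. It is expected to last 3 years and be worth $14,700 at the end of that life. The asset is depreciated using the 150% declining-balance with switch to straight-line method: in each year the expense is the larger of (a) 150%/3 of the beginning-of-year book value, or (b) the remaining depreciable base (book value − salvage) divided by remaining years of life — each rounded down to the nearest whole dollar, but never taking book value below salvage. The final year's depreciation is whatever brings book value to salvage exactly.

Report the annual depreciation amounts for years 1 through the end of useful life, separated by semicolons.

Depreciable base = $137,556 − $14,700 = $122,856.
Year 1: DB = ⌊$137,556 × 150%/3⌋ = $68,778; SL = ⌊$122,856/3⌋ = $40,952 → take DB $68,778. Book value $68,778.
Year 2: DB = ⌊$68,778 × 150%/3⌋ = $34,389; SL = ⌊$54,078/2⌋ = $27,039 → take DB $34,389. Book value $34,389.
Year 3 (final): $34,389 − $14,700 = $19,689. Book value $14,700.

$68,778; $34,389; $19,689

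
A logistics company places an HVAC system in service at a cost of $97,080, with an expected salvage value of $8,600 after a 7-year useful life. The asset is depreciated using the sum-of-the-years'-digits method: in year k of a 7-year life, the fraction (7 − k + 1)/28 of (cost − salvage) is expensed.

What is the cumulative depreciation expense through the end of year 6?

$85,320

Depreciable base = $97,080 − $8,600 = $88,480.
Sum of the years' digits = 7+6+5+4+3+2+1 = 28.
Year 1: $88,480 × 7/28 = $22,120. Book value $74,960.
Year 2: $88,480 × 6/28 = $18,960. Book value $56,000.
Year 3: $88,480 × 5/28 = $15,800. Book value $40,200.
Year 4: $88,480 × 4/28 = $12,640. Book value $27,560.
Year 5: $88,480 × 3/28 = $9,480. Book value $18,080.
Year 6: $88,480 × 2/28 = $6,320. Book value $11,760.
Accumulated through year 6 = $97,080 − $11,760 = $85,320.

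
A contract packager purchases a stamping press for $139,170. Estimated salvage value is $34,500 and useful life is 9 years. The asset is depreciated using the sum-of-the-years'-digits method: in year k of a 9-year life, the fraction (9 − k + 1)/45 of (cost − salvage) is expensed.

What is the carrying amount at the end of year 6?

$48,456

Depreciable base = $139,170 − $34,500 = $104,670.
Sum of the years' digits = 9+8+7+6+5+4+3+2+1 = 45.
Year 1: $104,670 × 9/45 = $20,934. Book value $118,236.
Year 2: $104,670 × 8/45 = $18,608. Book value $99,628.
Year 3: $104,670 × 7/45 = $16,282. Book value $83,346.
Year 4: $104,670 × 6/45 = $13,956. Book value $69,390.
Year 5: $104,670 × 5/45 = $11,630. Book value $57,760.
Year 6: $104,670 × 4/45 = $9,304. Book value $48,456.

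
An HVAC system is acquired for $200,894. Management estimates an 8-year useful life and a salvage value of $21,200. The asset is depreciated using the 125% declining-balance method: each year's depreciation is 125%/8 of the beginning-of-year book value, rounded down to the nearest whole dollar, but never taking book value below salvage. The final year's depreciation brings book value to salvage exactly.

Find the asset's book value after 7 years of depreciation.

Depreciable base = $200,894 − $21,200 = $179,694.
Year 1: ⌊$200,894 × 125%/8⌋ = $31,389. Book value $169,505.
Year 2: ⌊$169,505 × 125%/8⌋ = $26,485. Book value $143,020.
Year 3: ⌊$143,020 × 125%/8⌋ = $22,346. Book value $120,674.
Year 4: ⌊$120,674 × 125%/8⌋ = $18,855. Book value $101,819.
Year 5: ⌊$101,819 × 125%/8⌋ = $15,909. Book value $85,910.
Year 6: ⌊$85,910 × 125%/8⌋ = $13,423. Book value $72,487.
Year 7: ⌊$72,487 × 125%/8⌋ = $11,326. Book value $61,161.

$61,161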